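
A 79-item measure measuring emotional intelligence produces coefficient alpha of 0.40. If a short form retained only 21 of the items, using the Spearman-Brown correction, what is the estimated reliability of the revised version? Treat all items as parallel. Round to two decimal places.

Length ratio n = 21/79 = 0.2658
r_new = 0.2658·0.40 / [1 + (0.2658 − 1)·0.40]
r_new = 0.1063 / 0.7063 ≈ 0.1505

0.15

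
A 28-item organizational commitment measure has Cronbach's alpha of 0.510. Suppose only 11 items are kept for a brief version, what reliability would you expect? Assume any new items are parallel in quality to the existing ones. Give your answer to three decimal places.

0.290

The new length is 11/28 = 0.3929 times the old.
Spearman-Brown: r_new = n·r / (1 + (n − 1)·r)
r_new = (0.3929 × 0.510) / (1 + (0.3929 − 1) × 0.510)
r_new = 0.2004 / 0.6904 ≈ 0.2903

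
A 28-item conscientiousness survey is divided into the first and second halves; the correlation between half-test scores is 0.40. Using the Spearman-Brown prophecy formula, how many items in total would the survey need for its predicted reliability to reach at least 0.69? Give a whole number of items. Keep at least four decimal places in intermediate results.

Corrected full-test reliability: r_full = 2 × 0.40 / (1 + 0.40) ≈ 0.5714
n = r_tgt(1 − r_full) / [r_full(1 − r_tgt)] = 0.69 × 0.4286 / (0.5714 × 0.31) ≈ 1.6695
Required items = 1.6695 × 28 = 46.75, so 47 items.

47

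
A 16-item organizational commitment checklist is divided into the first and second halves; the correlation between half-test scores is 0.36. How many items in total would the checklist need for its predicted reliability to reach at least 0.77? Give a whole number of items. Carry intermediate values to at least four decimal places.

Corrected full-test reliability: r_full = 2 × 0.36 / (1 + 0.36) ≈ 0.5294
Solve Spearman-Brown for n: n = 0.77(1 − 0.5294) / [0.5294(1 − 0.77)] = 2.9760
Required items = 2.9760 × 16 = 47.62, so 48 items.

48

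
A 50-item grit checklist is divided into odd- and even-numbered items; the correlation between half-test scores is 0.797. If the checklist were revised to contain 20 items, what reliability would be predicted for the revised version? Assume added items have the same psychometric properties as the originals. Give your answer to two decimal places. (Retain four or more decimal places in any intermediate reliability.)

First correct the split-half correlation to full-test reliability: r_full = 2 × 0.797 / (1 + 0.797) ≈ 0.8870
Length factor from 50 to 20 items: n = 20/50 = 0.4000
r_new = n·r_full / (1 + (n − 1)·r_full) = 0.3548 / 0.4678 ≈ 0.7584

0.76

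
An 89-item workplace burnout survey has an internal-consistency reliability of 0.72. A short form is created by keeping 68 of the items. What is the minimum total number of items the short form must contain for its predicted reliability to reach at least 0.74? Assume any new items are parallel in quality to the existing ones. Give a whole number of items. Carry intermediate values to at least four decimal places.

Short-form reliability: n = 68/89 = 0.7640; r_68 = n·r/(1+(n−1)r) ≈ 0.6627
Then solve for n' with r_old = 0.6627, r_target = 0.74: n' = 0.74(1 − 0.6627)/[0.6627(1 − 0.74)] = 1.4486
Total items = 1.4486 × 68 = 98.50, rounded up to 99.

99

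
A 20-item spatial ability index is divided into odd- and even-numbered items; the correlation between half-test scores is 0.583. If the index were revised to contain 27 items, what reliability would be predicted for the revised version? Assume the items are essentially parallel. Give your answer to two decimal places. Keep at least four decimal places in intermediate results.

0.79

Spearman-Brown correction (n = 2): r_full = 2·0.583/(1 + 0.583) = 0.7366
Then adjust to 27 items: n = 27/20 = 1.3500
r_new = n·r_full / (1 + (n − 1)·r_full) = 0.9944 / 1.2578 ≈ 0.7906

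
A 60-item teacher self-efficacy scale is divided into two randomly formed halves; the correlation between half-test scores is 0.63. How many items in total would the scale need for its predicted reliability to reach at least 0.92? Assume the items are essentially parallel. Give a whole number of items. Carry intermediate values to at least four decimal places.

Corrected full-test reliability: r_full = 2 × 0.63 / (1 + 0.63) ≈ 0.7730
Solve Spearman-Brown for n: n = 0.92(1 − 0.7730) / [0.7730(1 − 0.92)] = 3.3771
Required items = 3.3771 × 60 = 202.63, so 203 items.

203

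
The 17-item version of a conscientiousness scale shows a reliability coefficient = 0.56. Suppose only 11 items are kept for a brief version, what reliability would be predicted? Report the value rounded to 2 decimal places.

0.45

Length ratio n = 11/17 = 0.6471
Apply the Spearman-Brown prophecy formula, r' = nr / [1 + (n − 1)r]:
r_new = (0.6471 × 0.56) / (1 + (0.6471 − 1) × 0.56)
r_new = 0.3624 / 0.8024 ≈ 0.4516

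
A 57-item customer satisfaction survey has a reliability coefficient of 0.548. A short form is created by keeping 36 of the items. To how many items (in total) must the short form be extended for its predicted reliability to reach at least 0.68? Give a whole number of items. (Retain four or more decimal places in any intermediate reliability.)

100

First, r for the 36-item form: n = 36/57 = 0.6316, so r_36 = 0.6316·0.548/(1 + (0.6316 − 1)·0.548) = 0.4337
Then solve for n' with r_old = 0.4337, r_target = 0.68: n' = 0.68(1 − 0.4337)/[0.4337(1 − 0.68)] = 2.7747
Items = 2.7747 × 36 ≈ 99.89 → 100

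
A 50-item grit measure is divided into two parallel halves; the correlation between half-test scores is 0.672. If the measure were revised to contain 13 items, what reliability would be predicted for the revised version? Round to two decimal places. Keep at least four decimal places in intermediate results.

0.52

Spearman-Brown correction (n = 2): r_full = 2·0.672/(1 + 0.672) = 0.8038
Then adjust to 13 items: n = 13/50 = 0.2600
r_new = n·r_full / (1 + (n − 1)·r_full) = 0.2090 / 0.4052 ≈ 0.5158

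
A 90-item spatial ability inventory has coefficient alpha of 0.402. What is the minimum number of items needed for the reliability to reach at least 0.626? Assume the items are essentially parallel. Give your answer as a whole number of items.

Spearman-Brown solved for the length factor n:
n = r_target (1 − r_old) / [ r_old (1 − r_target) ]
n = [0.626 × 0.598] / [0.402 × 0.374]
  = 0.374348 / 0.150348 = 2.4899
So the test needs 2.4899 × 90 ≈ 224.09 items; rounding up, 225.

225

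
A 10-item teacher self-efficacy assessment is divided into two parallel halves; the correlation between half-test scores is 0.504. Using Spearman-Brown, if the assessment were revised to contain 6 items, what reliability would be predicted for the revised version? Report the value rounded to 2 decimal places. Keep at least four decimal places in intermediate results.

Full-test reliability from the split-half r: r_full = 2(0.504)/(1 + 0.504) = 0.6702
Then adjust to 6 items: n = 6/10 = 0.6000
r_new = n·r_full / (1 + (n − 1)·r_full) = 0.4021 / 0.7319 ≈ 0.5494

0.55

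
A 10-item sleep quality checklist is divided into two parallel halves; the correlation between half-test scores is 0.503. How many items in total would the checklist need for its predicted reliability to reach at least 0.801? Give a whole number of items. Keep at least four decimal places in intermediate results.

20

Corrected full-test reliability: r_full = 2 × 0.503 / (1 + 0.503) ≈ 0.6693
n = r_tgt(1 − r_full) / [r_full(1 − r_tgt)] = 0.801 × 0.3307 / (0.6693 × 0.199) ≈ 1.9888
Items = 1.9888 × 10 ≈ 19.89 → 20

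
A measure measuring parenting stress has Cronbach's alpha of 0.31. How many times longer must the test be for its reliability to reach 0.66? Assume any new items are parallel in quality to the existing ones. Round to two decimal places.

4.32

Rearranging the Spearman-Brown formula for n,
n = r_target (1 − r_old) / [ r_old (1 − r_target) ]
n = 0.66(1 − 0.31) / [0.31(1 − 0.66)]
n = 0.4554 / 0.1054 ≈ 4.3207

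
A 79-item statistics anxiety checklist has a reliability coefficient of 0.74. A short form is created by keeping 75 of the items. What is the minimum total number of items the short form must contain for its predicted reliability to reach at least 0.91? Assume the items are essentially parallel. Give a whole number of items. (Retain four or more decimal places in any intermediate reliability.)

281

First, r for the 75-item form: n = 75/79 = 0.9494, so r_75 = 0.9494·0.74/(1 + (0.9494 − 1)·0.74) = 0.7299
Length factor from the short form to reach 0.91: n' = 0.91(1 − 0.7299) / [0.7299(1 − 0.91)] ≈ 3.7416
Total items = 3.7416 × 75 = 280.62, rounded up to 281.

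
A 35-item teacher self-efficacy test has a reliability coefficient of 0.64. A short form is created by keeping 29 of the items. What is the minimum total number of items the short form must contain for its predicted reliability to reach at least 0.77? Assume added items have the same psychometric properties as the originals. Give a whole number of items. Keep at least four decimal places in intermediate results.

Short-form reliability: n = 29/35 = 0.8286; r_29 = n·r/(1+(n−1)r) ≈ 0.5956
Then solve for n' with r_old = 0.5956, r_target = 0.77: n' = 0.77(1 − 0.5956)/[0.5956(1 − 0.77)] = 2.2731
Items = 2.2731 × 29 ≈ 65.92 → 66

66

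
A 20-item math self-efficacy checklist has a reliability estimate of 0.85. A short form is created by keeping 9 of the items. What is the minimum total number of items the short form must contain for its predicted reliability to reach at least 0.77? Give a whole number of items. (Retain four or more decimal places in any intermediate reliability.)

Short-form reliability: n = 9/20 = 0.4500; r_9 = n·r/(1+(n−1)r) ≈ 0.7183
Length factor from the short form to reach 0.77: n' = 0.77(1 − 0.7183) / [0.7183(1 − 0.77)] ≈ 1.3129
Total items = 1.3129 × 9 = 11.82, rounded up to 12.

12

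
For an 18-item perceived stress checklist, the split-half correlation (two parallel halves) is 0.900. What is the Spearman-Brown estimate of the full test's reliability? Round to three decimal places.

0.947

Each half is half the length of the full test, so the full test is n = 2 times a half.
r_full = 2(0.900) / (1 + 0.900)
r_full = 1.8000 / 1.9000 ≈ 0.9474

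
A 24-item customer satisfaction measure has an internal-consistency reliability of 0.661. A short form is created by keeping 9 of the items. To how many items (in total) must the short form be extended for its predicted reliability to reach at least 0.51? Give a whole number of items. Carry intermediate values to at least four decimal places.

13

Short-form reliability: n = 9/24 = 0.3750; r_9 = n·r/(1+(n−1)r) ≈ 0.4224
Then solve for n' with r_old = 0.4224, r_target = 0.51: n' = 0.51(1 − 0.4224)/[0.4224(1 − 0.51)] = 1.4232
Items = 1.4232 × 9 ≈ 12.81 → 13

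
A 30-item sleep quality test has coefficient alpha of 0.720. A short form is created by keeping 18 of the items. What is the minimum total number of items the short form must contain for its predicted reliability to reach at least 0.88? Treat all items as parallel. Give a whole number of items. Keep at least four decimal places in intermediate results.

Short-form reliability: n = 18/30 = 0.6000; r_18 = n·r/(1+(n−1)r) ≈ 0.6067
Then solve for n' with r_old = 0.6067, r_target = 0.88: n' = 0.88(1 − 0.6067)/[0.6067(1 − 0.88)] = 4.7539
Total items = 4.7539 × 18 = 85.57, rounded up to 86.

86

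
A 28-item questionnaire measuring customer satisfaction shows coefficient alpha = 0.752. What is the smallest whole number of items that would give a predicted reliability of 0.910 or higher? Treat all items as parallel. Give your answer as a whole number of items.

Rearranging the Spearman-Brown formula for n,
n = r*(1 − r) / [ r (1 − r*) ]
n = 0.910(1 − 0.752) / [0.752(1 − 0.910)]
  = 0.225680 / 0.067680 = 3.3345
3.3345 × 28 = 93.37 → 94 items

94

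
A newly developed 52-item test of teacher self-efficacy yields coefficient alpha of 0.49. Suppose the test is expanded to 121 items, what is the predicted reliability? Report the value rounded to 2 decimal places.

The new length is 121/52 = 2.3269 times the old.
Spearman-Brown: r_new = n·r / (1 + (n − 1)·r)
r_new = 2.3269·0.49 / [1 + (2.3269 − 1)·0.49]
r_new = 1.1402 / 1.6502 ≈ 0.6909

0.69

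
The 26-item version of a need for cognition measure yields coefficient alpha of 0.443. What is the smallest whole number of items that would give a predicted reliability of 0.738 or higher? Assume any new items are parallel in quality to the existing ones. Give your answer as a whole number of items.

n = 0.738(1 − 0.443) / [0.443(1 − 0.738)]
n = 0.411066 / 0.116066 ≈ 3.5417
So the test needs 3.5417 × 26 ≈ 92.08 items; rounding up, 93.

93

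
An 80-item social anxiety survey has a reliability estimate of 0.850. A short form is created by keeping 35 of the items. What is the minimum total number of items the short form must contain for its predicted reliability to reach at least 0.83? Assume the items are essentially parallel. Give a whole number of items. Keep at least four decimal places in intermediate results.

69

First, r for the 35-item form: n = 35/80 = 0.4375, so r_35 = 0.4375·0.850/(1 + (0.4375 − 1)·0.850) = 0.7126
Then solve for n' with r_old = 0.7126, r_target = 0.83: n' = 0.83(1 − 0.7126)/[0.7126(1 − 0.83)] = 1.9691
Items = 1.9691 × 35 ≈ 68.92 → 69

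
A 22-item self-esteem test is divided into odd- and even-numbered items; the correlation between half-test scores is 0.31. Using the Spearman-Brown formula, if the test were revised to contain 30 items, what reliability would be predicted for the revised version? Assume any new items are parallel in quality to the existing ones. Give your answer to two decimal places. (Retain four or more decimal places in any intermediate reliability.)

Spearman-Brown correction (n = 2): r_full = 2·0.31/(1 + 0.31) = 0.4733
Length factor from 22 to 30 items: n = 30/22 = 1.3636
r_new = n·r_full / (1 + (n − 1)·r_full) = 0.6454 / 1.1721 ≈ 0.5506

0.55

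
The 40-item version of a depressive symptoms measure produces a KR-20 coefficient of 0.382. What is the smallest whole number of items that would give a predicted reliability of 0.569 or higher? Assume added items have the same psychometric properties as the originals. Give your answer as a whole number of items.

n = [0.569 × 0.618] / [0.382 × 0.431]
  = 0.351642 / 0.164642 = 2.1358
Items needed = n × 40 = 2.1358 × 40 ≈ 85.43 → round up to 86

86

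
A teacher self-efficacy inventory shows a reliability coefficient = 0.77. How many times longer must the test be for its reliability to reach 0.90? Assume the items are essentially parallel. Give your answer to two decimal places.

Rearranging the Spearman-Brown formula for n,
n = r_target (1 − r_old) / [ r_old (1 − r_target) ]
n = [0.90 × 0.23] / [0.77 × 0.10]
  = 0.2070 / 0.0770 = 2.6883

2.69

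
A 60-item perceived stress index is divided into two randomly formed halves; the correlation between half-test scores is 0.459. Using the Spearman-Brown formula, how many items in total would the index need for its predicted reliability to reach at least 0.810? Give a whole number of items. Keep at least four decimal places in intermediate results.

151

Corrected full-test reliability: r_full = 2 × 0.459 / (1 + 0.459) ≈ 0.6292
n = r_tgt(1 − r_full) / [r_full(1 − r_tgt)] = 0.810 × 0.3708 / (0.6292 × 0.190) ≈ 2.5124
Items = 2.5124 × 60 ≈ 150.74 → 151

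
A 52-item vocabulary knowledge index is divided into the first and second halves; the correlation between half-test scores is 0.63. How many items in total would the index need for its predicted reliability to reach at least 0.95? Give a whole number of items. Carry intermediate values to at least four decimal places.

Corrected full-test reliability: r_full = 2 × 0.63 / (1 + 0.63) ≈ 0.7730
Solve Spearman-Brown for n: n = 0.95(1 − 0.7730) / [0.7730(1 − 0.95)] = 5.5796
Required items = 5.5796 × 52 = 290.14, so 291 items.

291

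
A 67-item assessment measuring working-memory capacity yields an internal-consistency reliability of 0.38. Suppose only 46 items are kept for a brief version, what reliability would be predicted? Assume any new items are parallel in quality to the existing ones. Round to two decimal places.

n = 46/67 = 0.6866
By Spearman-Brown, r_new = n r / (1 + (n − 1) r).
r_new = 0.6866·0.38 / [1 + (0.6866 − 1)·0.38]
r_new = 0.2609 / 0.8809 ≈ 0.2962

0.30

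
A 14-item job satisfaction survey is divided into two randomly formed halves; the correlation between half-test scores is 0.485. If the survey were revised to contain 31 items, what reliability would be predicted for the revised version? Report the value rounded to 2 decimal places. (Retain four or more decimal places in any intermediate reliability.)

0.81

Spearman-Brown correction (n = 2): r_full = 2·0.485/(1 + 0.485) = 0.6532
Length factor from 14 to 31 items: n = 31/14 = 2.2143
r_new = n·r_full / (1 + (n − 1)·r_full) = 1.4464 / 1.7932 ≈ 0.8066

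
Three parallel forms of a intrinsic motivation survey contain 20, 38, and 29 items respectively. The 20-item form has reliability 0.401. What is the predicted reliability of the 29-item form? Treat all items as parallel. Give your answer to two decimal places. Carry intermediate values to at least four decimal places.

The 38-item form is not needed; work directly from the 20-item form with n = 29/20 = 1.4500.
r_{29} = n·r / (1 + (n − 1)·r) = 0.5815 / 1.1804 ≈ 0.4926

0.49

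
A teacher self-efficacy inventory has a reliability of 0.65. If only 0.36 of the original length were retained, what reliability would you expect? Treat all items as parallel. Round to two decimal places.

r_new = (0.36 × 0.65) / (1 + (0.36 − 1) × 0.65)
     = 0.2340 / 0.5840 = 0.4007

0.40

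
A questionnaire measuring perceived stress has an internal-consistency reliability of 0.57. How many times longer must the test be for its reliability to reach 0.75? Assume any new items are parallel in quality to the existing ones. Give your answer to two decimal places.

Spearman-Brown solved for the length factor n:
n = r*(1 − r) / [ r (1 − r*) ]
n = 0.75(1 − 0.57) / [0.57(1 − 0.75)]
n = 0.3225 / 0.1425 ≈ 2.2632

2.26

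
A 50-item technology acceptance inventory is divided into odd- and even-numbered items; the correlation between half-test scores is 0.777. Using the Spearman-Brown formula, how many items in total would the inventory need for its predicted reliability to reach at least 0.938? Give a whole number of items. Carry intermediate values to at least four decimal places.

109

r_full = 2(0.777)/(1 + 0.777) = 0.8745
Solve Spearman-Brown for n: n = 0.938(1 − 0.8745) / [0.8745(1 − 0.938)] = 2.1712
Items = 2.1712 × 50 ≈ 108.56 → 109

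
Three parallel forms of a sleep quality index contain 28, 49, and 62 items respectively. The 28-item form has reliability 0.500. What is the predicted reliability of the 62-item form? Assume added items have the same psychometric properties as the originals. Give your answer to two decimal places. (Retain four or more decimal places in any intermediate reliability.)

The 49-item form is not needed; work directly from the 28-item form with n = 62/28 = 2.2143.
r_{62} = n·r / (1 + (n − 1)·r) = 1.1072 / 1.6072 ≈ 0.6889

0.69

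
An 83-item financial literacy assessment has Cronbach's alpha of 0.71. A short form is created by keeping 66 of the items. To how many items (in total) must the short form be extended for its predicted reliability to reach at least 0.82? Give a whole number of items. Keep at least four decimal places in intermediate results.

First, r for the 66-item form: n = 66/83 = 0.7952, so r_66 = 0.7952·0.71/(1 + (0.7952 − 1)·0.71) = 0.6607
Then solve for n' with r_old = 0.6607, r_target = 0.82: n' = 0.82(1 − 0.6607)/[0.6607(1 − 0.82)] = 2.3395
Total items = 2.3395 × 66 = 154.41, rounded up to 155.

155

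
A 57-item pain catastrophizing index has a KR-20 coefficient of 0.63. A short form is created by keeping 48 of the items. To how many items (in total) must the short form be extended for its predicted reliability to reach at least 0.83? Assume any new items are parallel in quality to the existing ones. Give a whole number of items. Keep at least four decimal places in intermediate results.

164

First, r for the 48-item form: n = 48/57 = 0.8421, so r_48 = 0.8421·0.63/(1 + (0.8421 − 1)·0.63) = 0.5891
Length factor from the short form to reach 0.83: n' = 0.83(1 − 0.5891) / [0.5891(1 − 0.83)] ≈ 3.4055
Items = 3.4055 × 48 ≈ 163.46 → 164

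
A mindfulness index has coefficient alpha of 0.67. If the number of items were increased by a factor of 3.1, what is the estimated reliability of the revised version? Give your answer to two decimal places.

0.86

Apply the Spearman-Brown prophecy formula, r' = nr / [1 + (n − 1)r]:
r_new = (3.1 × 0.67) / (1 + (3.1 − 1) × 0.67)
     = 2.0770 / 2.4070 = 0.8629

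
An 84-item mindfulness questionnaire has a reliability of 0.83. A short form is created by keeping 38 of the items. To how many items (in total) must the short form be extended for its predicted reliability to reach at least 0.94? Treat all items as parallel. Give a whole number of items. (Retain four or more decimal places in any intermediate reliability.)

First, r for the 38-item form: n = 38/84 = 0.4524, so r_38 = 0.4524·0.83/(1 + (0.4524 − 1)·0.83) = 0.6884
Then solve for n' with r_old = 0.6884, r_target = 0.94: n' = 0.94(1 − 0.6884)/[0.6884(1 − 0.94)] = 7.0914
Total items = 7.0914 × 38 = 269.47, rounded up to 270.

270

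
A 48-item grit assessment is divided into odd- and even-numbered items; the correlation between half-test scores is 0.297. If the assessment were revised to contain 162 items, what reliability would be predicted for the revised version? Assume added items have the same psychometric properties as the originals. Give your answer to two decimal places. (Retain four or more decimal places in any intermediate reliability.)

0.74

Spearman-Brown correction (n = 2): r_full = 2·0.297/(1 + 0.297) = 0.4580
Length factor from 48 to 162 items: n = 162/48 = 3.3750
r_new = n·r_full / (1 + (n − 1)·r_full) = 1.5457 / 2.0877 ≈ 0.7404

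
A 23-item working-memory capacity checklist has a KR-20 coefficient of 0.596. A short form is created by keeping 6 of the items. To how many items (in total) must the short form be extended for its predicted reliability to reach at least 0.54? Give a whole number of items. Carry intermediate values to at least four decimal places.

First, r for the 6-item form: n = 6/23 = 0.2609, so r_6 = 0.2609·0.596/(1 + (0.2609 − 1)·0.596) = 0.2779
Length factor from the short form to reach 0.54: n' = 0.54(1 − 0.2779) / [0.2779(1 − 0.54)] ≈ 3.0503
Total items = 3.0503 × 6 = 18.30, rounded up to 19.

19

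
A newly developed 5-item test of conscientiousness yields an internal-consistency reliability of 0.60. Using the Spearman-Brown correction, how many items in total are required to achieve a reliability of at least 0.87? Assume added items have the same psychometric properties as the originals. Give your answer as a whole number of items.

23

Rearranging the Spearman-Brown formula for n,
n = r*(1 − r) / [ r (1 − r*) ]
n = 0.87(1 − 0.60) / [0.60(1 − 0.87)]
  = 0.3480 / 0.0780 = 4.4615
Items needed = n × 5 = 4.4615 × 5 ≈ 22.31 → round up to 23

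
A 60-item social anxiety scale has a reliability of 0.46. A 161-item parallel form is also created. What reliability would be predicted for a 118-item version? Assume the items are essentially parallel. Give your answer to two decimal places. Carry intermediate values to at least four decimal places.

0.63

The 161-item form is not needed; work directly from the 60-item form with n = 118/60 = 1.9667.
r_{118} = n·r / (1 + (n − 1)·r) = 0.9047 / 1.4447 ≈ 0.6262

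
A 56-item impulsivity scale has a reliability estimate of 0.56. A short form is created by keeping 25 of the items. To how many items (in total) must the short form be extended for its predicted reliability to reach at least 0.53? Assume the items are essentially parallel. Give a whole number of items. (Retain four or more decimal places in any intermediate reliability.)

Short-form reliability: n = 25/56 = 0.4464; r_25 = n·r/(1+(n−1)r) ≈ 0.3623
Length factor from the short form to reach 0.53: n' = 0.53(1 − 0.3623) / [0.3623(1 − 0.53)] ≈ 1.9848
Items = 1.9848 × 25 ≈ 49.62 → 50

50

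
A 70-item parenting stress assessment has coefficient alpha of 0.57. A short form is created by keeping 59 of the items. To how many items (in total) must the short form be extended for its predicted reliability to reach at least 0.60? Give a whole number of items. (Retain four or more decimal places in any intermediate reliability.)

80

First, r for the 59-item form: n = 59/70 = 0.8429, so r_59 = 0.8429·0.57/(1 + (0.8429 − 1)·0.57) = 0.5277
Length factor from the short form to reach 0.60: n' = 0.60(1 − 0.5277) / [0.5277(1 − 0.60)] ≈ 1.3425
Items = 1.3425 × 59 ≈ 79.21 → 80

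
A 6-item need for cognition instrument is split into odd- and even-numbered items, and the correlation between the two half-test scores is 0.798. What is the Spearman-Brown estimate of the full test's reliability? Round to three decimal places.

r_full = 2(0.798) / (1 + 0.798)
r_full = 1.5960 / 1.7980 ≈ 0.8877

0.888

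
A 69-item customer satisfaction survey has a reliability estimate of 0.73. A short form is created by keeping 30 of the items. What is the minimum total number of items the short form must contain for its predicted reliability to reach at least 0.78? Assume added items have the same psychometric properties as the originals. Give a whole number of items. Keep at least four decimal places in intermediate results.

First, r for the 30-item form: n = 30/69 = 0.4348, so r_30 = 0.4348·0.73/(1 + (0.4348 − 1)·0.73) = 0.5404
Then solve for n' with r_old = 0.5404, r_target = 0.78: n' = 0.78(1 − 0.5404)/[0.5404(1 − 0.78)] = 3.0153
Total items = 3.0153 × 30 = 90.46, rounded up to 91.

91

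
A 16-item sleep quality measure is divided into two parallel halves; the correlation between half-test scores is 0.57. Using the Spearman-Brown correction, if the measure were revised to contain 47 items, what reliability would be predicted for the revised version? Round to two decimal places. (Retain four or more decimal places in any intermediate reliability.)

First correct the split-half correlation to full-test reliability: r_full = 2 × 0.57 / (1 + 0.57) ≈ 0.7261
Length factor from 16 to 47 items: n = 47/16 = 2.9375
r_new = n·r_full / (1 + (n − 1)·r_full) = 2.1329 / 2.4068 ≈ 0.8862

0.89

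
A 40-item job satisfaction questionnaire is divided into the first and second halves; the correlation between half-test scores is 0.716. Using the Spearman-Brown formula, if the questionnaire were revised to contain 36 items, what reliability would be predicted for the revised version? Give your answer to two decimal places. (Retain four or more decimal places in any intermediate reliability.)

First correct the split-half correlation to full-test reliability: r_full = 2 × 0.716 / (1 + 0.716) ≈ 0.8345
Length factor from 40 to 36 items: n = 36/40 = 0.9000
r_new = n·r_full / (1 + (n − 1)·r_full) = 0.7510 / 0.9165 ≈ 0.8194

0.82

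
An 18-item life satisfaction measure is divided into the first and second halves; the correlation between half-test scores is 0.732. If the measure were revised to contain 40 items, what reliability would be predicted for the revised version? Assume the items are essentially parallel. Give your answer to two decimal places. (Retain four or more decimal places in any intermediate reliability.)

0.92

Spearman-Brown correction (n = 2): r_full = 2·0.732/(1 + 0.732) = 0.8453
Length factor from 18 to 40 items: n = 40/18 = 2.2222
r_new = n·r_full / (1 + (n − 1)·r_full) = 1.8784 / 2.0331 ≈ 0.9239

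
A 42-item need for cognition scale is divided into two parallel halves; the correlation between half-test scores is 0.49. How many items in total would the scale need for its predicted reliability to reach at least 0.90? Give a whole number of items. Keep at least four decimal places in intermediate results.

Corrected full-test reliability: r_full = 2 × 0.49 / (1 + 0.49) ≈ 0.6577
Solve Spearman-Brown for n: n = 0.90(1 − 0.6577) / [0.6577(1 − 0.90)] = 4.6841
Required items = 4.6841 × 42 = 196.73, so 197 items.

197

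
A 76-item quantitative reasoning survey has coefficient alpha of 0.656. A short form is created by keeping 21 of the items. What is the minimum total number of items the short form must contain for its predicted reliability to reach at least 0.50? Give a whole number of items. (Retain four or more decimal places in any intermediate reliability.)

40

First, r for the 21-item form: n = 21/76 = 0.2763, so r_21 = 0.2763·0.656/(1 + (0.2763 − 1)·0.656) = 0.3451
Then solve for n' with r_old = 0.3451, r_target = 0.50: n' = 0.50(1 − 0.3451)/[0.3451(1 − 0.50)] = 1.8977
Total items = 1.8977 × 21 = 39.85, rounded up to 40.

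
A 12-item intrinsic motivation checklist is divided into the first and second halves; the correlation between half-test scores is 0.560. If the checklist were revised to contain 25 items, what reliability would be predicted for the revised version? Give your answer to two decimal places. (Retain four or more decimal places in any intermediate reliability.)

0.84

First correct the split-half correlation to full-test reliability: r_full = 2 × 0.560 / (1 + 0.560) ≈ 0.7179
Then adjust to 25 items: n = 25/12 = 2.0833
r_new = n·r_full / (1 + (n − 1)·r_full) = 1.4956 / 1.7777 ≈ 0.8413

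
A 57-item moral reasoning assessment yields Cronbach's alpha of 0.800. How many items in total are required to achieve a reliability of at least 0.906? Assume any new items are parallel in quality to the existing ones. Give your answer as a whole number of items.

138

Invert Spearman-Brown to solve for n:
n = r_target (1 − r_old) / [ r_old (1 − r_target) ]
n = 0.906(1 − 0.800) / [0.800(1 − 0.906)]
  = 0.181200 / 0.075200 = 2.4096
Items needed = n × 57 = 2.4096 × 57 ≈ 137.35 → round up to 138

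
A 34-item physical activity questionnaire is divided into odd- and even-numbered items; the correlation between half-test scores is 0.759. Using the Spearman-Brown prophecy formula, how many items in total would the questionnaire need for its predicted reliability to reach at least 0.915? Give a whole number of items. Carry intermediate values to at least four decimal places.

59

r_full = 2(0.759)/(1 + 0.759) = 0.8630
Solve Spearman-Brown for n: n = 0.915(1 − 0.8630) / [0.8630(1 − 0.915)] = 1.7089
Required items = 1.7089 × 34 = 58.10, so 59 items.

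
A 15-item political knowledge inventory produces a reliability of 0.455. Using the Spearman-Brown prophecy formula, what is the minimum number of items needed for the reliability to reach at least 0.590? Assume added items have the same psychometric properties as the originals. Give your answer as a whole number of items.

n = 0.590(1 − 0.455) / [0.455(1 − 0.590)]
  = 0.321550 / 0.186550 = 1.7237
1.7237 × 15 = 25.86 → 26 items

26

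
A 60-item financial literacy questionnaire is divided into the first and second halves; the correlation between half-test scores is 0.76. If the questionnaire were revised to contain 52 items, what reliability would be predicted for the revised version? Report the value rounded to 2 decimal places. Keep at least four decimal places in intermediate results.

Spearman-Brown correction (n = 2): r_full = 2·0.76/(1 + 0.76) = 0.8636
Then adjust to 52 items: n = 52/60 = 0.8667
r_new = n·r_full / (1 + (n − 1)·r_full) = 0.7485 / 0.8849 ≈ 0.8459

0.85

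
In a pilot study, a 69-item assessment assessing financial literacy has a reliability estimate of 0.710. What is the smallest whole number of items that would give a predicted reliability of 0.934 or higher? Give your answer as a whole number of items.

399

Rearranging the Spearman-Brown formula for n,
n = r*(1 − r) / [ r (1 − r*) ]
n = [0.934 × 0.290] / [0.710 × 0.066]
n = 0.270860 / 0.046860 ≈ 5.7802
Items needed = n × 69 = 5.7802 × 69 ≈ 398.83 → round up to 399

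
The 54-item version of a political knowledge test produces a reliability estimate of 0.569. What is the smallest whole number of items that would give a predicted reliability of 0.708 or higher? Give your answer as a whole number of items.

100

n = [0.708 × 0.431] / [0.569 × 0.292]
n = 0.305148 / 0.166148 ≈ 1.8366
Items needed = n × 54 = 1.8366 × 54 ≈ 99.18 → round up to 100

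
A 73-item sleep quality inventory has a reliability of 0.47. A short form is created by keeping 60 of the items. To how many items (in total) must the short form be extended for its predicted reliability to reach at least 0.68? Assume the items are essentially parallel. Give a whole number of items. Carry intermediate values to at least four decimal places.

175

First, r for the 60-item form: n = 60/73 = 0.8219, so r_60 = 0.8219·0.47/(1 + (0.8219 − 1)·0.47) = 0.4216
Length factor from the short form to reach 0.68: n' = 0.68(1 − 0.4216) / [0.4216(1 − 0.68)] ≈ 2.9153
Items = 2.9153 × 60 ≈ 174.92 → 175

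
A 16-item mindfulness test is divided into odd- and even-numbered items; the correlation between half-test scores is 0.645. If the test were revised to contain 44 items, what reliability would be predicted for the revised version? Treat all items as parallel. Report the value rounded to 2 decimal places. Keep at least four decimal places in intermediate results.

Spearman-Brown correction (n = 2): r_full = 2·0.645/(1 + 0.645) = 0.7842
Then adjust to 44 items: n = 44/16 = 2.7500
r_new = n·r_full / (1 + (n − 1)·r_full) = 2.1566 / 2.3723 ≈ 0.9091

0.91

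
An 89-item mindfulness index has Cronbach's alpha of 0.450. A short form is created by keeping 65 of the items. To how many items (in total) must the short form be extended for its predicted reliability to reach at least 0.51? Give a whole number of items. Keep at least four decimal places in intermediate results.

114

First, r for the 65-item form: n = 65/89 = 0.7303, so r_65 = 0.7303·0.450/(1 + (0.7303 − 1)·0.450) = 0.3740
Length factor from the short form to reach 0.51: n' = 0.51(1 − 0.3740) / [0.3740(1 − 0.51)] ≈ 1.7421
Items = 1.7421 × 65 ≈ 113.24 → 114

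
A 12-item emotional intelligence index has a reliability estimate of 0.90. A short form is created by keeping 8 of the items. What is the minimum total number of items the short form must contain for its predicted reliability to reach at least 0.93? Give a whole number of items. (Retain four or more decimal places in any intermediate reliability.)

18

First, r for the 8-item form: n = 8/12 = 0.6667, so r_8 = 0.6667·0.90/(1 + (0.6667 − 1)·0.90) = 0.8571
Then solve for n' with r_old = 0.8571, r_target = 0.93: n' = 0.93(1 − 0.8571)/[0.8571(1 − 0.93)] = 2.2151
Total items = 2.2151 × 8 = 17.72, rounded up to 18.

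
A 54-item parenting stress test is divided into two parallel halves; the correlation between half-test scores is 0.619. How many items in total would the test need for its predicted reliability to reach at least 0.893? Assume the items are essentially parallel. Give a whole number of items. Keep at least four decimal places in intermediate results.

Corrected full-test reliability: r_full = 2 × 0.619 / (1 + 0.619) ≈ 0.7647
Solve Spearman-Brown for n: n = 0.893(1 − 0.7647) / [0.7647(1 − 0.893)] = 2.5680
Required items = 2.5680 × 54 = 138.67, so 139 items.

139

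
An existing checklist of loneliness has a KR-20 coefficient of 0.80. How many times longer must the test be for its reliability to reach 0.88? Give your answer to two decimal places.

1.83

n = [0.88 × 0.20] / [0.80 × 0.12]
  = 0.1760 / 0.0960 = 1.8333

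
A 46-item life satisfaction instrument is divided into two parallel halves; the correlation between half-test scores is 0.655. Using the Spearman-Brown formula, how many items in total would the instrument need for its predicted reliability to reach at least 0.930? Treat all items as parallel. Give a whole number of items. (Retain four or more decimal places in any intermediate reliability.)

r_full = 2(0.655)/(1 + 0.655) = 0.7915
Solve Spearman-Brown for n: n = 0.930(1 − 0.7915) / [0.7915(1 − 0.930)] = 3.4998
Items = 3.4998 × 46 ≈ 160.99 → 161

161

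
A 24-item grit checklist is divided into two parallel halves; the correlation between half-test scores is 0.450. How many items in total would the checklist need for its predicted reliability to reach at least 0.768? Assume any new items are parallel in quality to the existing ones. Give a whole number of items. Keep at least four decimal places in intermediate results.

49

r_full = 2(0.450)/(1 + 0.450) = 0.6207
n = r_tgt(1 − r_full) / [r_full(1 − r_tgt)] = 0.768 × 0.3793 / (0.6207 × 0.232) ≈ 2.0229
Items = 2.0229 × 24 ≈ 48.55 → 49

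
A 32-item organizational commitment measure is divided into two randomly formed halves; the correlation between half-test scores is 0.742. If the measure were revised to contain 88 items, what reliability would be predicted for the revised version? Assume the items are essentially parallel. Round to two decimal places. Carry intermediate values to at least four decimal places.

Full-test reliability from the split-half r: r_full = 2(0.742)/(1 + 0.742) = 0.8519
Length factor from 32 to 88 items: n = 88/32 = 2.7500
r_new = n·r_full / (1 + (n − 1)·r_full) = 2.3427 / 2.4908 ≈ 0.9405

0.94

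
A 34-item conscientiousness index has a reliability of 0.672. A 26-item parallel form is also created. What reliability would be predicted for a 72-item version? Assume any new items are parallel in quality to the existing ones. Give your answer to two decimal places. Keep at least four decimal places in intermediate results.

0.81

Only the ratio of lengths matters: n = 72/34 = 2.1176
r_{72} = n·r / (1 + (n − 1)·r) = 1.4230 / 1.7510 ≈ 0.8127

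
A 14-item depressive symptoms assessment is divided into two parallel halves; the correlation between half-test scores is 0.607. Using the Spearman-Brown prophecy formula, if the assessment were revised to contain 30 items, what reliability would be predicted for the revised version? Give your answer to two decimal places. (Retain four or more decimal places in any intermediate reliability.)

0.87

First correct the split-half correlation to full-test reliability: r_full = 2 × 0.607 / (1 + 0.607) ≈ 0.7554
Then adjust to 30 items: n = 30/14 = 2.1429
r_new = n·r_full / (1 + (n − 1)·r_full) = 1.6187 / 1.8633 ≈ 0.8687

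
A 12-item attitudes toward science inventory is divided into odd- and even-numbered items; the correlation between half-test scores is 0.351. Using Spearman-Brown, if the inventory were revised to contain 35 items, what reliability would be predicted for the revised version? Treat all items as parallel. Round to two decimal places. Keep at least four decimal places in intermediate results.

0.76

Spearman-Brown correction (n = 2): r_full = 2·0.351/(1 + 0.351) = 0.5196
Then adjust to 35 items: n = 35/12 = 2.9167
r_new = n·r_full / (1 + (n − 1)·r_full) = 1.5155 / 1.9959 ≈ 0.7593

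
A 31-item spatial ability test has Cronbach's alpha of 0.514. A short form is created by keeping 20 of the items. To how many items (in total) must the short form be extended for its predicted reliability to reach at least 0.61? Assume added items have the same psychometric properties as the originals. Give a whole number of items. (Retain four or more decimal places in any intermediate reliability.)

Short-form reliability: n = 20/31 = 0.6452; r_20 = n·r/(1+(n−1)r) ≈ 0.4056
Then solve for n' with r_old = 0.4056, r_target = 0.61: n' = 0.61(1 − 0.4056)/[0.4056(1 − 0.61)] = 2.2922
Items = 2.2922 × 20 ≈ 45.84 → 46

46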